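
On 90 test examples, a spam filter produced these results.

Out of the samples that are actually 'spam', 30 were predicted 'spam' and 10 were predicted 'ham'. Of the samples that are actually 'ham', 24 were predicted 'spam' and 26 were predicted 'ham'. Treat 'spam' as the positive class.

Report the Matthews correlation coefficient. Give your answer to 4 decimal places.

0.2739

MCC = (TP·TN − FP·FN) / √((TP+FP)(TP+FN)(TN+FP)(TN+FN))
Numerator = 30·26 − 24·10 = 540
Denominator = √(54·40·50·36) = √3888000 = 1971.8012
MCC = 540 / 1971.8012 = 0.2739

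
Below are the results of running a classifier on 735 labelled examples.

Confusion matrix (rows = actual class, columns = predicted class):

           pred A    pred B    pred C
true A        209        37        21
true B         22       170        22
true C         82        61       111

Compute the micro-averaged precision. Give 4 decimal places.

0.6667

Micro-averaging pools counts across classes: ΣTP=490, ΣFP=245, ΣFN=245.
Micro-precision = TP/(TP+FP) on pooled counts = 0.6667 (equals overall accuracy in single-label multiclass).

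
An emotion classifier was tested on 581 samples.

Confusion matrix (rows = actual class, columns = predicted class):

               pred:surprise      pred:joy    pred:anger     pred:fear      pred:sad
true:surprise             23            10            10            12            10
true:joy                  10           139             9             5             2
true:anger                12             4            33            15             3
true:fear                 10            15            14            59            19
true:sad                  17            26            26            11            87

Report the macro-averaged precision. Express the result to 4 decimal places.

Per-class precision (TP/(TP+FP)):
  surprise: TP=23, FP=10+12+10+17=49 → 23/72 = 0.31944
  joy: TP=139, FP=10+4+15+26=55 → 139/194 = 0.71649
  anger: TP=33, FP=10+9+14+26=59 → 33/92 = 0.35870
  fear: TP=59, FP=12+5+15+11=43 → 59/102 = 0.57843
  sad: TP=87, FP=10+2+3+19=34 → 87/121 = 0.71901
Macro-precision = mean = (0.31944 + 0.71649 + 0.35870 + 0.57843 + 0.71901) / 5 = 0.5384

0.5384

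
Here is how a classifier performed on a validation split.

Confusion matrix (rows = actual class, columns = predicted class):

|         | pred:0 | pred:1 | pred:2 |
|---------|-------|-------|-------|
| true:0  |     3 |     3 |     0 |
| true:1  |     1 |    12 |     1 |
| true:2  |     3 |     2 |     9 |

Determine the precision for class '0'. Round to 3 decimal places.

0.429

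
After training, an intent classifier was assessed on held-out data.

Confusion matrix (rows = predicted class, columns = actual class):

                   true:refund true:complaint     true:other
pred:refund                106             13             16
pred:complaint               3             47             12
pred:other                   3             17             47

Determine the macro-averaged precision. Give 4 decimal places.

Per-class precision (TP/(TP+FP)):
  refund: TP=106, FP=13+16=29 → 106/135 = 0.78519
  complaint: TP=47, FP=3+12=15 → 47/62 = 0.75806
  other: TP=47, FP=3+17=20 → 47/67 = 0.70149
Macro-precision = mean = (0.78519 + 0.75806 + 0.70149) / 3 = 0.7482

0.7482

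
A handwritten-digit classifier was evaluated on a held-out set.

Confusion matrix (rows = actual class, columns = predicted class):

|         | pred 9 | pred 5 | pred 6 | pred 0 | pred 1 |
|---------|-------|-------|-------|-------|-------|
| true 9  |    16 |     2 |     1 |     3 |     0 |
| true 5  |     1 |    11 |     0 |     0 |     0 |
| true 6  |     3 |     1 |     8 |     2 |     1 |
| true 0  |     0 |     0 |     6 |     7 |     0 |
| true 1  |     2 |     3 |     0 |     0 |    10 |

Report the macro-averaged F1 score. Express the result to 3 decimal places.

Per-class F1 score (2·TP/(2·TP+FP+FN)):
  9: TP=16, FP=1+3+0+2=6, FN=2+1+3+0=6 → 32/44 = 0.7273
  5: TP=11, FP=2+1+0+3=6, FN=1+0+0+0=1 → 22/29 = 0.7586
  6: TP=8, FP=1+0+6+0=7, FN=3+1+2+1=7 → 16/30 = 0.5333
  0: TP=7, FP=3+0+2+0=5, FN=0+0+6+0=6 → 14/25 = 0.5600
  1: TP=10, FP=0+0+1+0=1, FN=2+3+0+0=5 → 20/26 = 0.7692
Macro-F1 score = mean = (0.7273 + 0.7586 + 0.5333 + 0.5600 + 0.7692) / 5 = 0.670

0.670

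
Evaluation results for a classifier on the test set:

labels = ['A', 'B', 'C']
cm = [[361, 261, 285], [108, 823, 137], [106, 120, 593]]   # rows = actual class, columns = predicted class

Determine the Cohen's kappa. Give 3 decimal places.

Observed agreement pₒ = trace/N = 1777/2794 = 0.6360
Expected agreement pₑ = Σ (rowᵢ·colᵢ)/N² = (907·575 + 1068·1204 + 819·1015)/2794² = 0.3380
κ = (pₒ − pₑ)/(1 − pₑ) = (0.6360 − 0.3380)/(1 − 0.3380) = 0.450

0.450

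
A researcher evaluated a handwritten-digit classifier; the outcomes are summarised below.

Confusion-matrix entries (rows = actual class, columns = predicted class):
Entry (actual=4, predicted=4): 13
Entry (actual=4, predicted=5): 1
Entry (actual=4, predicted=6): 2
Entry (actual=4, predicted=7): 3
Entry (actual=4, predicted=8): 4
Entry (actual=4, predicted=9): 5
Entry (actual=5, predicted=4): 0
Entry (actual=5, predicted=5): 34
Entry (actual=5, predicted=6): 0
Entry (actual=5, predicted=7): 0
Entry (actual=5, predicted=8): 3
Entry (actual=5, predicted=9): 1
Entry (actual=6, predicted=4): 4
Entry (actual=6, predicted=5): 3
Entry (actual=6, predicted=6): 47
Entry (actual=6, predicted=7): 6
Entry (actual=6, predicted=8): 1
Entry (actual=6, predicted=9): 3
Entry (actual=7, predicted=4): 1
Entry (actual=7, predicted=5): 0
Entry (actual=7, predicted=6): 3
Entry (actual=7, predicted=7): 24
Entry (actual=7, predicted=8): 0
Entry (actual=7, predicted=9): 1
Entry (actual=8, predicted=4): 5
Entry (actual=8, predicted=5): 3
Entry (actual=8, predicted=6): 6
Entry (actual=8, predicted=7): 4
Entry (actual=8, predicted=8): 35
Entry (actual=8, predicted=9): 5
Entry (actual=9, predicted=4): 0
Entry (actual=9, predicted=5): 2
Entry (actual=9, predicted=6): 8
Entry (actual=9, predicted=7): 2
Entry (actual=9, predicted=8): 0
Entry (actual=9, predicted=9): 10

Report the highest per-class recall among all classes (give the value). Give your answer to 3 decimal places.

Per-class recall (TP/(TP+FN)):
  4: TP=13, FN=1+2+3+4+5=15 → 13/28 = 0.4643
  5: TP=34, FN=0+0+0+3+1=4 → 34/38 = 0.8947
  6: TP=47, FN=4+3+6+1+3=17 → 47/64 = 0.7344
  7: TP=24, FN=1+0+3+0+1=5 → 24/29 = 0.8276
  8: TP=35, FN=5+3+6+4+5=23 → 35/58 = 0.6034
  9: TP=10, FN=0+2+8+2+0=12 → 10/22 = 0.4545
Highest is class '5' with recall = 0.895.

0.895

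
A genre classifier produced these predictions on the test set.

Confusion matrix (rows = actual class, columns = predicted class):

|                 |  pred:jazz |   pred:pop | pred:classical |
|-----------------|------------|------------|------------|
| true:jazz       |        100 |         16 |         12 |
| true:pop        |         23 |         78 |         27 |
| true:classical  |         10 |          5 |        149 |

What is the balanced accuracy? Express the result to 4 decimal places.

0.7664

Balanced accuracy = mean of per-class recall.
  jazz: recall = 100/128 = 0.78125
  pop: recall = 78/128 = 0.60938
  classical: recall = 149/164 = 0.90854
Mean = (0.78125 + 0.60938 + 0.90854) / 3 = 0.7664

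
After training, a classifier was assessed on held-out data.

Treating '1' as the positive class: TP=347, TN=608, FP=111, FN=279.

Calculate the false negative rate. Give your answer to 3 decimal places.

FNR = FN/(FN+TP) = 279/(279+347) = 0.446

0.446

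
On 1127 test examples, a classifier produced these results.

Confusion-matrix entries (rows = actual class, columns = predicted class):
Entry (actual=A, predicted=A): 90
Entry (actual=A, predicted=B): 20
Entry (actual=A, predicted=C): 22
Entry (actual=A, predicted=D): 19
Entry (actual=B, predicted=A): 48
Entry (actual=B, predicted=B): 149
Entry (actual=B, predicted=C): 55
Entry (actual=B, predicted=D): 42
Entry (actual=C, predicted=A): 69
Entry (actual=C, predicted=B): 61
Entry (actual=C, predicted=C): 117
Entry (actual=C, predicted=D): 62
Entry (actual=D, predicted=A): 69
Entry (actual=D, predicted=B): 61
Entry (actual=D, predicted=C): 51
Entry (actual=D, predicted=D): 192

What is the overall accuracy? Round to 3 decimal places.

Accuracy = trace / total = (90+149+117+192=548) / 1127 = 548/1127 = 0.486

0.486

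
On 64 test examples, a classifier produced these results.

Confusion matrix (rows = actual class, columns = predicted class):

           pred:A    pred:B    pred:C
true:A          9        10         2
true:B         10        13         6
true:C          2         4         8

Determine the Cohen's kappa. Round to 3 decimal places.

0.178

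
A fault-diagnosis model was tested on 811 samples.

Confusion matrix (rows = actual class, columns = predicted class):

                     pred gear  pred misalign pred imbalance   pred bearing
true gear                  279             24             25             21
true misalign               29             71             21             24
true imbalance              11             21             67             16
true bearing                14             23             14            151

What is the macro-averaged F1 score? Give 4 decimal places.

Per-class F1 score (2·TP/(2·TP+FP+FN)):
  gear: TP=279, FP=29+11+14=54, FN=24+25+21=70 → 558/682 = 0.81818
  misalign: TP=71, FP=24+21+23=68, FN=29+21+24=74 → 142/284 = 0.50000
  imbalance: TP=67, FP=25+21+14=60, FN=11+21+16=48 → 134/242 = 0.55372
  bearing: TP=151, FP=21+24+16=61, FN=14+23+14=51 → 302/414 = 0.72947
Macro-F1 score = mean = (0.81818 + 0.50000 + 0.55372 + 0.72947) / 4 = 0.6503

0.6503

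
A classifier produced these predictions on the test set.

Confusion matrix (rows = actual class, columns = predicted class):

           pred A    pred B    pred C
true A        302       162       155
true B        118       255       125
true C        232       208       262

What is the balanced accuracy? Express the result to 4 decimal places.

Balanced accuracy = mean of per-class recall.
  A: recall = 302/619 = 0.48788
  B: recall = 255/498 = 0.51205
  C: recall = 262/702 = 0.37322
Mean = (0.48788 + 0.51205 + 0.37322) / 3 = 0.4577

0.4577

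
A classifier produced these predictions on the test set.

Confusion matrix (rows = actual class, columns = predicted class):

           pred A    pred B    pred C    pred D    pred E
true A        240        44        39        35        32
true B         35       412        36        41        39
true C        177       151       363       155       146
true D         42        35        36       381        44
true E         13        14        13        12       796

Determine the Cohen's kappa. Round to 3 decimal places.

Observed agreement pₒ = trace/N = 2192/3331 = 0.6581
Expected agreement pₑ = Σ (rowᵢ·colᵢ)/N² = (390·507 + 563·656 + 992·487 + 538·624 + 848·1057)/3331² = 0.2057
κ = (pₒ − pₑ)/(1 − pₑ) = (0.6581 − 0.2057)/(1 − 0.2057) = 0.570

0.570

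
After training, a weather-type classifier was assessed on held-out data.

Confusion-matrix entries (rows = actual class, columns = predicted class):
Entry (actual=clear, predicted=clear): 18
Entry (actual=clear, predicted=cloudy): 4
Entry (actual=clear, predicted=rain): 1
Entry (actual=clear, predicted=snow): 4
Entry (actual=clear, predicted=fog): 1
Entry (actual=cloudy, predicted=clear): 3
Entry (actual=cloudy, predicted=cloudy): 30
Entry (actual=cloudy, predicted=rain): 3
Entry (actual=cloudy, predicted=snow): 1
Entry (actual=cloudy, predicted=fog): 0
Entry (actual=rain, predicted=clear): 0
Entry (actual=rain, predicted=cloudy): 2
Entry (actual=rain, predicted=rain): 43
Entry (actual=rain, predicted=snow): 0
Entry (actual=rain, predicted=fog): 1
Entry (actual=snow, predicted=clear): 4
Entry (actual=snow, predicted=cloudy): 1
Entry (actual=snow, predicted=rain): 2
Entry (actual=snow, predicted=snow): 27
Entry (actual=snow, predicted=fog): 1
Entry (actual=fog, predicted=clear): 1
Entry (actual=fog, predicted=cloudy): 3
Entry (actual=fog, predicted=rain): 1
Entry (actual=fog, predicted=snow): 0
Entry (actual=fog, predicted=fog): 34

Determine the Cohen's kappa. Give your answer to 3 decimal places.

0.775

Observed agreement pₒ = trace/N = 152/185 = 0.8216
Expected agreement pₑ = Σ (rowᵢ·colᵢ)/N² = (28·26 + 37·40 + 46·50 + 35·32 + 39·37)/185² = 0.2066
κ = (pₒ − pₑ)/(1 − pₑ) = (0.8216 − 0.2066)/(1 − 0.2066) = 0.775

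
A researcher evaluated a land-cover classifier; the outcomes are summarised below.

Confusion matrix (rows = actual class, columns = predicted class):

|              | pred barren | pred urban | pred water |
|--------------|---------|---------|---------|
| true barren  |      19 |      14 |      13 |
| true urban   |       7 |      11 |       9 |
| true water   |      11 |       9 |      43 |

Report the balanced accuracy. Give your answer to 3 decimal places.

Balanced accuracy = mean of per-class recall.
  barren: recall = 19/46 = 0.4130
  urban: recall = 11/27 = 0.4074
  water: recall = 43/63 = 0.6825
Mean = (0.4130 + 0.4074 + 0.6825) / 3 = 0.501

0.501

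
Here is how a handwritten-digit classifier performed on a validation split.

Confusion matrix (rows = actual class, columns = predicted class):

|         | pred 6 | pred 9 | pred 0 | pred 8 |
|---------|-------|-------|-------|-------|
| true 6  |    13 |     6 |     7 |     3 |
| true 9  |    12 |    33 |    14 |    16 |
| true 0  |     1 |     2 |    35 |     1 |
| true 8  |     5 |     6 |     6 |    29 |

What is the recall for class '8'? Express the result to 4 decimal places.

0.6304

recall = TP/(TP+FN).
8: TP=29, FN=5+6+6=17 → 29/46 = 0.63043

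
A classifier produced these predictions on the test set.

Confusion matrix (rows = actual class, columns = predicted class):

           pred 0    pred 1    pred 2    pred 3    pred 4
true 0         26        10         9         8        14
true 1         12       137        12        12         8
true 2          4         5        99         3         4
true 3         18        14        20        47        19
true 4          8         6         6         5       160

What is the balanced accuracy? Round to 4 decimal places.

0.6538

Balanced accuracy = mean of per-class recall.
  0: recall = 26/67 = 0.38806
  1: recall = 137/181 = 0.75691
  2: recall = 99/115 = 0.86087
  3: recall = 47/118 = 0.39831
  4: recall = 160/185 = 0.86486
Mean = (0.38806 + 0.75691 + 0.86087 + 0.39831 + 0.86486) / 5 = 0.6538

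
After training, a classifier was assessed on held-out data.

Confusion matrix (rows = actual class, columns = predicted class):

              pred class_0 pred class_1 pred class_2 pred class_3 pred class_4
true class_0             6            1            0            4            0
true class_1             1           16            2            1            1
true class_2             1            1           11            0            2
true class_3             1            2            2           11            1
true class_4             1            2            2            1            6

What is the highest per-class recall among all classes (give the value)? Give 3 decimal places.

0.762

Per-class recall (TP/(TP+FN)):
  class_0: TP=6, FN=1+0+4+0=5 → 6/11 = 0.5455
  class_1: TP=16, FN=1+2+1+1=5 → 16/21 = 0.7619
  class_2: TP=11, FN=1+1+0+2=4 → 11/15 = 0.7333
  class_3: TP=11, FN=1+2+2+1=6 → 11/17 = 0.6471
  class_4: TP=6, FN=1+2+2+1=6 → 6/12 = 0.5000
Highest is class 'class_1' with recall = 0.762.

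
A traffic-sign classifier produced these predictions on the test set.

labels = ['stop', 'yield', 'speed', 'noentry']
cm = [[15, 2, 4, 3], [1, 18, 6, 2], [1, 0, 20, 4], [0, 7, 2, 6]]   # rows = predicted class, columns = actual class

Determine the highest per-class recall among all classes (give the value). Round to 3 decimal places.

Per-class recall (TP/(TP+FN)):
  stop: TP=15, FN=1+1+0=2 → 15/17 = 0.8824
  yield: TP=18, FN=2+0+7=9 → 18/27 = 0.6667
  speed: TP=20, FN=4+6+2=12 → 20/32 = 0.6250
  noentry: TP=6, FN=3+2+4=9 → 6/15 = 0.4000
Highest is class 'stop' with recall = 0.882.

0.882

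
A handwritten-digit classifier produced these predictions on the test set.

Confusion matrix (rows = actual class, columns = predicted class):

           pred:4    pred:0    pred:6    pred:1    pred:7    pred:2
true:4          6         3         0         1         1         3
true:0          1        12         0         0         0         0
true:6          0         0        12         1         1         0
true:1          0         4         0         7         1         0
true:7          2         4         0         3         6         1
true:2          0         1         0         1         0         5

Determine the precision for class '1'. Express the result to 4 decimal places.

0.5385

Treat '1' as positive and all other classes as negative.
precision = TP/(TP+FP).
1: TP=7, FP=1+0+1+3+1=6 → 7/13 = 0.53846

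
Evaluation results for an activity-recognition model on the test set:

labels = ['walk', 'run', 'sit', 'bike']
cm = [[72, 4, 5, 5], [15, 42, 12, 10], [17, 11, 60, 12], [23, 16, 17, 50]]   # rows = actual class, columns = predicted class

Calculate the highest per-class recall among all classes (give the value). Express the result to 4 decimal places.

0.8372

Per-class recall (TP/(TP+FN)):
  walk: TP=72, FN=4+5+5=14 → 72/86 = 0.83721
  run: TP=42, FN=15+12+10=37 → 42/79 = 0.53165
  sit: TP=60, FN=17+11+12=40 → 60/100 = 0.60000
  bike: TP=50, FN=23+16+17=56 → 50/106 = 0.47170
Highest is class 'walk' with recall = 0.8372.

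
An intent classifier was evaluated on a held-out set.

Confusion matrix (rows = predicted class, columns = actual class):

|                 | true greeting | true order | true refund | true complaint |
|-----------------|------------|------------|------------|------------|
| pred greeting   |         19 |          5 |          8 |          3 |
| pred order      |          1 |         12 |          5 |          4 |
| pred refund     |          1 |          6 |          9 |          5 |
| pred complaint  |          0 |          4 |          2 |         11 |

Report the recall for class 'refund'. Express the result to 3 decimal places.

0.375

Take TP from the diagonal, FP from the rest of the 'refund' prediction marginal, FN from the rest of the 'refund' actual marginal.
recall = TP/(TP+FN).
refund: TP=9, FN=8+5+2=15 → 9/24 = 0.3750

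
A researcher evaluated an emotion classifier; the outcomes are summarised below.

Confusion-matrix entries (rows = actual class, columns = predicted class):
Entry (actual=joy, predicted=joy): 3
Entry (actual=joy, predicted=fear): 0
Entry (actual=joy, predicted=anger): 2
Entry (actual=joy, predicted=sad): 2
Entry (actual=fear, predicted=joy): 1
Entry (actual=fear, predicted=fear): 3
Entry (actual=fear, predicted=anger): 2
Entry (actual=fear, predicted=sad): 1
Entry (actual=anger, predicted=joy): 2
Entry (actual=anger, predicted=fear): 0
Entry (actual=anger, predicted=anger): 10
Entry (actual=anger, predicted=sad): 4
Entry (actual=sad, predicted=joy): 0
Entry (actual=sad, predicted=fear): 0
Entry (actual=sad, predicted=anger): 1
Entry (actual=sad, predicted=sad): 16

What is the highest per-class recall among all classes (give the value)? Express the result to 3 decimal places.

0.941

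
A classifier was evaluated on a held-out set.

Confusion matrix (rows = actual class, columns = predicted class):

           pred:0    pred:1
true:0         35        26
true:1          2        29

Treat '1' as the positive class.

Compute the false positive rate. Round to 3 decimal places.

FPR = FP/(FP+TN) = 26/(26+35) = 0.426

0.426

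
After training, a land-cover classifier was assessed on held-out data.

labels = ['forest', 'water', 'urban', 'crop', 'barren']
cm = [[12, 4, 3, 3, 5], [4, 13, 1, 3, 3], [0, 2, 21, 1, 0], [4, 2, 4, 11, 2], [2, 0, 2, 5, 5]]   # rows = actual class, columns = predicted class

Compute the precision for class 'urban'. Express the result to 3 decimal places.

0.677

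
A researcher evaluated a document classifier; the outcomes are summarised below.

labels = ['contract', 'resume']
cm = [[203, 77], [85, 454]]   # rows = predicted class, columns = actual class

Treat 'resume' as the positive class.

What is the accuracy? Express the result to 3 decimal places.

Accuracy = (TP+TN)/N = (454+203)/819 = 0.802

0.802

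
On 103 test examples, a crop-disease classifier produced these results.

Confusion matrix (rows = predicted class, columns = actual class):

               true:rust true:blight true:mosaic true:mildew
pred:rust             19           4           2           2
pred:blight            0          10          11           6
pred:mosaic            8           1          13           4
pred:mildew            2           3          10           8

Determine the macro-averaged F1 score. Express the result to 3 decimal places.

Per-class F1 score (2·TP/(2·TP+FP+FN)):
  rust: TP=19, FP=4+2+2=8, FN=0+8+2=10 → 38/56 = 0.6786
  blight: TP=10, FP=0+11+6=17, FN=4+1+3=8 → 20/45 = 0.4444
  mosaic: TP=13, FP=8+1+4=13, FN=2+11+10=23 → 26/62 = 0.4194
  mildew: TP=8, FP=2+3+10=15, FN=2+6+4=12 → 16/43 = 0.3721
Macro-F1 score = mean = (0.6786 + 0.4444 + 0.4194 + 0.3721) / 4 = 0.479

0.479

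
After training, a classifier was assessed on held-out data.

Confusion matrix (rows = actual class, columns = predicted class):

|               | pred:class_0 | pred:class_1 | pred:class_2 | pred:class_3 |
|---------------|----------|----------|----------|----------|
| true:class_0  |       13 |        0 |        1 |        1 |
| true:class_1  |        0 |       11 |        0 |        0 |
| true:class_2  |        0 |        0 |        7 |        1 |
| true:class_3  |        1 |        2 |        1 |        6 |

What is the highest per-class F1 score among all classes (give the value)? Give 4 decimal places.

Per-class F1 score (2·TP/(2·TP+FP+FN)):
  class_0: TP=13, FP=0+0+1=1, FN=0+1+1=2 → 26/29 = 0.89655
  class_1: TP=11, FP=0+0+2=2, FN=0+0+0=0 → 22/24 = 0.91667
  class_2: TP=7, FP=1+0+1=2, FN=0+0+1=1 → 14/17 = 0.82353
  class_3: TP=6, FP=1+0+1=2, FN=1+2+1=4 → 12/18 = 0.66667
Highest is class 'class_1' with F1 score = 0.9167.

0.9167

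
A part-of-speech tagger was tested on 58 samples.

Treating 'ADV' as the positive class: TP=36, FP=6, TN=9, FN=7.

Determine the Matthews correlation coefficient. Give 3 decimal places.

0.428

MCC = (TP·TN − FP·FN) / √((TP+FP)(TP+FN)(TN+FP)(TN+FN))
Numerator = 36·9 − 6·7 = 282
Denominator = √(42·43·15·16) = √433440 = 658.3616
MCC = 282 / 658.3616 = 0.428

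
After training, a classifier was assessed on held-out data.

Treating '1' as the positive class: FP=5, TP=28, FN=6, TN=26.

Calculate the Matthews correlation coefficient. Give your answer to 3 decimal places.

MCC = (TP·TN − FP·FN) / √((TP+FP)(TP+FN)(TN+FP)(TN+FN))
Numerator = 28·26 − 5·6 = 698
Denominator = √(33·34·31·32) = √1113024 = 1054.9995
MCC = 698 / 1054.9995 = 0.662

0.662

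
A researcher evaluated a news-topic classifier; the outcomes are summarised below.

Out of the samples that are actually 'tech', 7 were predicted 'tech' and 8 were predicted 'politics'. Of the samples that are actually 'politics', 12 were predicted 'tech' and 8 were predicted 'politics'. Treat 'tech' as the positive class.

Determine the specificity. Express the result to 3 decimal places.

Specificity = TN/(TN+FP) = 8/(8+12) = 0.400

0.400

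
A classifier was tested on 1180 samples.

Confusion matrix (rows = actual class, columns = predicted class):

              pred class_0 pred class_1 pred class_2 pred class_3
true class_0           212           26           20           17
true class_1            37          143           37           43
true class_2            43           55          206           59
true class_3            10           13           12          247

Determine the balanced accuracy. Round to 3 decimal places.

0.691

Balanced accuracy = mean of per-class recall.
  class_0: recall = 212/275 = 0.7709
  class_1: recall = 143/260 = 0.5500
  class_2: recall = 206/363 = 0.5675
  class_3: recall = 247/282 = 0.8759
Mean = (0.7709 + 0.5500 + 0.5675 + 0.8759) / 4 = 0.691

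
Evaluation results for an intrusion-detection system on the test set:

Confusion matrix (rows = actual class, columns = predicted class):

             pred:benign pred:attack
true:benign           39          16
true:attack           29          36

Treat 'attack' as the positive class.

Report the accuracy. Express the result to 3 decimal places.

0.625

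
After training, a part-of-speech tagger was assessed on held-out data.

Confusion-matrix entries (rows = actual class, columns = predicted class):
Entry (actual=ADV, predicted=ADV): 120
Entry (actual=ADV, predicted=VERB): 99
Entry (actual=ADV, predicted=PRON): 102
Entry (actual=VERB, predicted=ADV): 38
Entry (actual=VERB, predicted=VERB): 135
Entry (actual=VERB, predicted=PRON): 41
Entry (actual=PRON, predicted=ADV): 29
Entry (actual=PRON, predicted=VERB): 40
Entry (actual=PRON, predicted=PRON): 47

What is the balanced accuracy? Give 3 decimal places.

Balanced accuracy = mean of per-class recall.
  ADV: recall = 120/321 = 0.3738
  VERB: recall = 135/214 = 0.6308
  PRON: recall = 47/116 = 0.4052
Mean = (0.3738 + 0.6308 + 0.4052) / 3 = 0.470

0.470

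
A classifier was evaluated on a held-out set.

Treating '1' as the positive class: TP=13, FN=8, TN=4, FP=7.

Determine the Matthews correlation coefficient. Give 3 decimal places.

MCC = (TP·TN − FP·FN) / √((TP+FP)(TP+FN)(TN+FP)(TN+FN))
Numerator = 13·4 − 7·8 = -4
Denominator = √(20·21·11·12) = √55440 = 235.4570
MCC = -4 / 235.4570 = -0.017

-0.017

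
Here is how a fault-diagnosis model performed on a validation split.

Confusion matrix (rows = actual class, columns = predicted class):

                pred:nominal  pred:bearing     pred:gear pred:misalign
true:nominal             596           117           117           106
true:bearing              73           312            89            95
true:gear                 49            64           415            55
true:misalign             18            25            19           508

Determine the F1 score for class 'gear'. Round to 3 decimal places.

0.679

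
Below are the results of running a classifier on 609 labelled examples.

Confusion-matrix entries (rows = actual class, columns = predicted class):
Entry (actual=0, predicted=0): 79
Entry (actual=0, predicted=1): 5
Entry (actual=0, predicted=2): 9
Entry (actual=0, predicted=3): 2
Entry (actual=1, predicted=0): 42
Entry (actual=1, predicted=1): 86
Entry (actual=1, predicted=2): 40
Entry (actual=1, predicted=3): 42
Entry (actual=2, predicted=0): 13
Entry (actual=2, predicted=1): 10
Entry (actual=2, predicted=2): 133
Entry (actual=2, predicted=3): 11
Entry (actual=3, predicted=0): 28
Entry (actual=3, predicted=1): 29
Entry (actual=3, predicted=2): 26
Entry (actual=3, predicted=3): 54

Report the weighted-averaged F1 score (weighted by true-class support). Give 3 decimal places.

Per-class F1 score (2·TP/(2·TP+FP+FN)):
  0: TP=79, FP=42+13+28=83, FN=5+9+2=16 → 158/257 = 0.6148
  1: TP=86, FP=5+10+29=44, FN=42+40+42=124 → 172/340 = 0.5059
  2: TP=133, FP=9+40+26=75, FN=13+10+11=34 → 266/375 = 0.7093
  3: TP=54, FP=2+42+11=55, FN=28+29+26=83 → 108/246 = 0.4390
Weighted-F1 score = Σ (supportᵢ/N)·F1 scoreᵢ with N=609: (95/609)·0.6148 + (210/609)·0.5059 + (167/609)·0.7093 + (137/609)·0.4390 = 0.564

0.564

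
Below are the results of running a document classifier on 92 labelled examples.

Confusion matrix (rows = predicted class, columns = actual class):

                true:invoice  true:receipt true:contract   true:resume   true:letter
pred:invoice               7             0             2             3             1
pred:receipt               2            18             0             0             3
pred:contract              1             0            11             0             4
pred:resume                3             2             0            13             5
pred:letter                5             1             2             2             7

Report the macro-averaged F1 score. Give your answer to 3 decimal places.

Per-class F1 score (2·TP/(2·TP+FP+FN)):
  invoice: TP=7, FP=0+2+3+1=6, FN=2+1+3+5=11 → 14/31 = 0.4516
  receipt: TP=18, FP=2+0+0+3=5, FN=0+0+2+1=3 → 36/44 = 0.8182
  contract: TP=11, FP=1+0+0+4=5, FN=2+0+0+2=4 → 22/31 = 0.7097
  resume: TP=13, FP=3+2+0+5=10, FN=3+0+0+2=5 → 26/41 = 0.6341
  letter: TP=7, FP=5+1+2+2=10, FN=1+3+4+5=13 → 14/37 = 0.3784
Macro-F1 score = mean = (0.4516 + 0.8182 + 0.7097 + 0.6341 + 0.3784) / 5 = 0.598

0.598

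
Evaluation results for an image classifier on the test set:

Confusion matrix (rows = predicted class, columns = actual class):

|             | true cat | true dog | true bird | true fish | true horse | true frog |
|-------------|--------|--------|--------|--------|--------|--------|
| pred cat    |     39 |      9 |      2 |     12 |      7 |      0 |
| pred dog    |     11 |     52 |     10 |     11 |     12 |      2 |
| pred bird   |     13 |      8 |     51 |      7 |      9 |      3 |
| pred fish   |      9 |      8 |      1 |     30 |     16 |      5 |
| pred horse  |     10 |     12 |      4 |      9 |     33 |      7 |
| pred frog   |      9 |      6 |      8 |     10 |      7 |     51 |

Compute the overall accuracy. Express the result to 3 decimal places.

Accuracy = trace / total = (39+52+51+30+33+51=256) / 493 = 256/493 = 0.519

0.519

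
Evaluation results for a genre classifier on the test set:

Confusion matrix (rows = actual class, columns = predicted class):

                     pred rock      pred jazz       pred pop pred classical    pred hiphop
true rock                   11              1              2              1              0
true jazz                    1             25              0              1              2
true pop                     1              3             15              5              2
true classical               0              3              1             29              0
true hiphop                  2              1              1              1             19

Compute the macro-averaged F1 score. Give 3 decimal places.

0.769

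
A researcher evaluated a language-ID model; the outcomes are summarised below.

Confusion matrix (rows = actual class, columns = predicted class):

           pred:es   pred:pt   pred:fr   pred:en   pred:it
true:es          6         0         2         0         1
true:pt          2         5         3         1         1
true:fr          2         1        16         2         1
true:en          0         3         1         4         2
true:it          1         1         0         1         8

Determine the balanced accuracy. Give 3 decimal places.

Balanced accuracy = mean of per-class recall.
  es: recall = 6/9 = 0.6667
  pt: recall = 5/12 = 0.4167
  fr: recall = 16/22 = 0.7273
  en: recall = 4/10 = 0.4000
  it: recall = 8/11 = 0.7273
Mean = (0.6667 + 0.4167 + 0.7273 + 0.4000 + 0.7273) / 5 = 0.588

0.588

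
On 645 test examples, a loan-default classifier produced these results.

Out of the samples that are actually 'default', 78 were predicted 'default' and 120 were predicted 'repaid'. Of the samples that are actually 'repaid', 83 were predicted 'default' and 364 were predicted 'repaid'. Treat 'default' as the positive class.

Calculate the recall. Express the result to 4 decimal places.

Recall = TP/(TP+FN) = 78/(78+120) = 78/198 = 0.3939

0.3939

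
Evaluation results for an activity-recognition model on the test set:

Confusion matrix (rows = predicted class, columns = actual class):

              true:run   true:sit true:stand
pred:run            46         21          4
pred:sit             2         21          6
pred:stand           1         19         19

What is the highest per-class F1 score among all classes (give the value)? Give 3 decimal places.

Per-class F1 score (2·TP/(2·TP+FP+FN)):
  run: TP=46, FP=21+4=25, FN=2+1=3 → 92/120 = 0.7667
  sit: TP=21, FP=2+6=8, FN=21+19=40 → 42/90 = 0.4667
  stand: TP=19, FP=1+19=20, FN=4+6=10 → 38/68 = 0.5588
Highest is class 'run' with F1 score = 0.767.

0.767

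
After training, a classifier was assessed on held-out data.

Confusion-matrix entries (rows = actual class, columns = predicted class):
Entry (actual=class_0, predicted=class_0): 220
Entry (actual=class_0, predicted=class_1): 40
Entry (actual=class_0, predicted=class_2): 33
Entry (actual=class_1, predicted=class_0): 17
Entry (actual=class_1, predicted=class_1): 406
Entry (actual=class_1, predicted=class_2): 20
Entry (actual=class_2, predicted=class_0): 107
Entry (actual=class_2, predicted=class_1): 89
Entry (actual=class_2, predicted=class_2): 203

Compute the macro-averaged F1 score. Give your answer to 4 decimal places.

Per-class F1 score (2·TP/(2·TP+FP+FN)):
  class_0: TP=220, FP=17+107=124, FN=40+33=73 → 440/637 = 0.69074
  class_1: TP=406, FP=40+89=129, FN=17+20=37 → 812/978 = 0.83027
  class_2: TP=203, FP=33+20=53, FN=107+89=196 → 406/655 = 0.61985
Macro-F1 score = mean = (0.69074 + 0.83027 + 0.61985) / 3 = 0.7136

0.7136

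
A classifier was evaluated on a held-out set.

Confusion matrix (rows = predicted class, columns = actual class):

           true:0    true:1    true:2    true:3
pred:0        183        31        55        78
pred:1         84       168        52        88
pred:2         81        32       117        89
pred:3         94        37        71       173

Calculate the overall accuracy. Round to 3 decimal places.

Accuracy = trace / total = (183+168+117+173=641) / 1433 = 641/1433 = 0.447

0.447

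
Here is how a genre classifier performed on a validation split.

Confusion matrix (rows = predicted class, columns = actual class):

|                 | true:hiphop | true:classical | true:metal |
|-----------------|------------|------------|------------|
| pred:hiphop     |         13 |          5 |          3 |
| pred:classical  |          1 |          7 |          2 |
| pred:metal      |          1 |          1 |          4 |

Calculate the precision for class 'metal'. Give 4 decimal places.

0.6667

precision = TP/(TP+FP).
metal: TP=4, FP=1+1=2 → 4/6 = 0.66667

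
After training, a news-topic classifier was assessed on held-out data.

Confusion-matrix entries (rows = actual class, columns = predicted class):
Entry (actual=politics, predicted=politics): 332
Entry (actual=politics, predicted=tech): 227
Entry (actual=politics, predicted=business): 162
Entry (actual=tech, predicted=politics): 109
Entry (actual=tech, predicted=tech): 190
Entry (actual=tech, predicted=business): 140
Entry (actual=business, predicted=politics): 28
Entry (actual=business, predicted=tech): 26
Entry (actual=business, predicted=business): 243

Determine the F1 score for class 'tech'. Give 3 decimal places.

One-vs-rest for 'tech': TP = diagonal; FP = other classes predicted 'tech'; FN = 'tech' predicted as other.
F1 score = 2·TP/(2·TP+FP+FN).
tech: TP=190, FP=227+26=253, FN=109+140=249 → 380/882 = 0.4308

0.431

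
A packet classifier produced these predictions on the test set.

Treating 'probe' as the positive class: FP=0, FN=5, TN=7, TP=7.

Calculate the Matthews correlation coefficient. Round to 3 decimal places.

0.583

MCC = (TP·TN − FP·FN) / √((TP+FP)(TP+FN)(TN+FP)(TN+FN))
Numerator = 7·7 − 0·5 = 49
Denominator = √(7·12·7·12) = √7056 = 84.0000
MCC = 49 / 84.0000 = 0.583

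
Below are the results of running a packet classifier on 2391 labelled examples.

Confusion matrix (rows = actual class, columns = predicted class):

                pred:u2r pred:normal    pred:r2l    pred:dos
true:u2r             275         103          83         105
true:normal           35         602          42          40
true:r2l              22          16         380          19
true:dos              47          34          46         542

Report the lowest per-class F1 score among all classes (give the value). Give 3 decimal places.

Per-class F1 score (2·TP/(2·TP+FP+FN)):
  u2r: TP=275, FP=35+22+47=104, FN=103+83+105=291 → 550/945 = 0.5820
  normal: TP=602, FP=103+16+34=153, FN=35+42+40=117 → 1204/1474 = 0.8168
  r2l: TP=380, FP=83+42+46=171, FN=22+16+19=57 → 760/988 = 0.7692
  dos: TP=542, FP=105+40+19=164, FN=47+34+46=127 → 1084/1375 = 0.7884
Lowest is class 'u2r' with F1 score = 0.582.

0.582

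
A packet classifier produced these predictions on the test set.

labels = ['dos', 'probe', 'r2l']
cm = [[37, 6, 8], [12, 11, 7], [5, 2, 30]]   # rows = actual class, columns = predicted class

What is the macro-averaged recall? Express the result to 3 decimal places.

Per-class recall (TP/(TP+FN)):
  dos: TP=37, FN=6+8=14 → 37/51 = 0.7255
  probe: TP=11, FN=12+7=19 → 11/30 = 0.3667
  r2l: TP=30, FN=5+2=7 → 30/37 = 0.8108
Macro-recall = mean = (0.7255 + 0.3667 + 0.8108) / 3 = 0.634

0.634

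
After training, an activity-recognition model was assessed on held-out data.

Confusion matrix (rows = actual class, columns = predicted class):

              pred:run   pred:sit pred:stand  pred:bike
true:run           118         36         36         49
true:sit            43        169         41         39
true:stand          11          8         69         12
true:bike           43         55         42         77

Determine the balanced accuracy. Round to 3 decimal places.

0.529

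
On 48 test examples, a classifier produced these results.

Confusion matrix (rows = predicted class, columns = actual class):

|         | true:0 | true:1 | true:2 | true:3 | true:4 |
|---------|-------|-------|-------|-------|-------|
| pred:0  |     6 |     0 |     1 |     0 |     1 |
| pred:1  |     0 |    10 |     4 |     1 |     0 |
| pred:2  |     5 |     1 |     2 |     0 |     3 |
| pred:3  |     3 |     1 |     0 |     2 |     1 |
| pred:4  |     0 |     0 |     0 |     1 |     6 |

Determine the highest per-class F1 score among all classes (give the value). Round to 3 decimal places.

0.741

Per-class F1 score (2·TP/(2·TP+FP+FN)):
  0: TP=6, FP=0+1+0+1=2, FN=0+5+3+0=8 → 12/22 = 0.5455
  1: TP=10, FP=0+4+1+0=5, FN=0+1+1+0=2 → 20/27 = 0.7407
  2: TP=2, FP=5+1+0+3=9, FN=1+4+0+0=5 → 4/18 = 0.2222
  3: TP=2, FP=3+1+0+1=5, FN=0+1+0+1=2 → 4/11 = 0.3636
  4: TP=6, FP=0+0+0+1=1, FN=1+0+3+1=5 → 12/18 = 0.6667
Highest is class '1' with F1 score = 0.741.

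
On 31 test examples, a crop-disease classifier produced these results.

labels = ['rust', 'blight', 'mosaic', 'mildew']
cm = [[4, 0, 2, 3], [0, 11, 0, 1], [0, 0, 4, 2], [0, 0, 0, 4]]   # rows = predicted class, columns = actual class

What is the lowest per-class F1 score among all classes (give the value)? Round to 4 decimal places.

0.5714

Per-class F1 score (2·TP/(2·TP+FP+FN)):
  rust: TP=4, FP=0+2+3=5, FN=0+0+0=0 → 8/13 = 0.61538
  blight: TP=11, FP=0+0+1=1, FN=0+0+0=0 → 22/23 = 0.95652
  mosaic: TP=4, FP=0+0+2=2, FN=2+0+0=2 → 8/12 = 0.66667
  mildew: TP=4, FP=0+0+0=0, FN=3+1+2=6 → 8/14 = 0.57143
Lowest is class 'mildew' with F1 score = 0.5714.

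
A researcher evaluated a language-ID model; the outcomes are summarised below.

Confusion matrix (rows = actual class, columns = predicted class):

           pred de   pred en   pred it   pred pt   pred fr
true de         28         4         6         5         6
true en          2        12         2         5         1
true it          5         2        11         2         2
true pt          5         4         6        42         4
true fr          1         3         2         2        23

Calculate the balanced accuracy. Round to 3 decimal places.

Balanced accuracy = mean of per-class recall.
  de: recall = 28/49 = 0.5714
  en: recall = 12/22 = 0.5455
  it: recall = 11/22 = 0.5000
  pt: recall = 42/61 = 0.6885
  fr: recall = 23/31 = 0.7419
Mean = (0.5714 + 0.5455 + 0.5000 + 0.6885 + 0.7419) / 5 = 0.609

0.609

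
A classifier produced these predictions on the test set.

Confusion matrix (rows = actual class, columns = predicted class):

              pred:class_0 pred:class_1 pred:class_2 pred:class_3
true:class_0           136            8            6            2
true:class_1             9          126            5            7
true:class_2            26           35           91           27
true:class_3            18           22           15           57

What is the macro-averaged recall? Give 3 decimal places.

0.692

Per-class recall (TP/(TP+FN)):
  class_0: TP=136, FN=8+6+2=16 → 136/152 = 0.8947
  class_1: TP=126, FN=9+5+7=21 → 126/147 = 0.8571
  class_2: TP=91, FN=26+35+27=88 → 91/179 = 0.5084
  class_3: TP=57, FN=18+22+15=55 → 57/112 = 0.5089
Macro-recall = mean = (0.8947 + 0.8571 + 0.5084 + 0.5089) / 4 = 0.692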